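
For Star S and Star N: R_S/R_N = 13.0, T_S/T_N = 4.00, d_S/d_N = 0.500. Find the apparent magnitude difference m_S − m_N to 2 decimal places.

-13.10

L_S/L_N = (13.0)²(4.00)⁴ = 4.326×10^4.
F_S/F_N = (L_S/L_N)/(d_S/d_N)² = 4.326×10^4/0.2500 = 1.731×10^5.
m_S − m_N = −2.5 log₁₀(1.731×10^5) = -13.10.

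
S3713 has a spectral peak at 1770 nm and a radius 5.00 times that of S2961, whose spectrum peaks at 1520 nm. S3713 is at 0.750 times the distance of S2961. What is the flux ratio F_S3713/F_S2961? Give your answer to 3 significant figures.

Wien's law: T_S3713/T_S2961 = λ_S2961/λ_S3713 = 1520/1770 = 0.8588.
L_S3713/L_S2961 = (R_S3713/R_S2961)²(T_S3713/T_S2961)⁴ = (5.00)²(0.8588)⁴ = 13.60.
F_S3713/F_S2961 = (L_S3713/L_S2961)/(d_S3713/d_S2961)² = 13.60/(0.750)² = 24.17.

24.2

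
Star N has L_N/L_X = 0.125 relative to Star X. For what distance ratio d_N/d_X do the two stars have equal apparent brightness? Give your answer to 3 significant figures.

0.354

Equal flux requires L_N/d_N² = L_X/d_X², so d_N/d_X = √(L_N/L_X)
= √(0.125) = 0.3536.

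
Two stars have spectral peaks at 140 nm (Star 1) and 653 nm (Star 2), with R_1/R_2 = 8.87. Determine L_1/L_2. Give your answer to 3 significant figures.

3.72×10^4

Wien's law gives T ∝ 1/λ_max, so T_1/T_2 = λ_2/λ_1 = 653/140 = 4.664.
Then L ∝ R²T⁴ gives L_1/L_2 = (8.87)² × (4.664)⁴ = 78.68 × 473.3 = 3.724×10^4.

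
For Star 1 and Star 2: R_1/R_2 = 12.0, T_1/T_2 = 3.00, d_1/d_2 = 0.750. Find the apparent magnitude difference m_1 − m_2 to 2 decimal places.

-10.79

L_1/L_2 = (12.0)²(3.00)⁴ = 1.166×10^4.
F_1/F_2 = (L_1/L_2)/(d_1/d_2)² = 1.166×10^4/0.5625 = 2.074×10^4.
m_1 − m_2 = −2.5 log₁₀(2.074×10^4) = -10.79.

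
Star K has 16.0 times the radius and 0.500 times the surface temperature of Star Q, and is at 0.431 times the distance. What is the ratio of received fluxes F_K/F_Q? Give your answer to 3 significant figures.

86.1

L_K/L_Q = (R_K/R_Q)²(T_K/T_Q)⁴ = (16.0)² × (0.500)⁴ = 16.00.
F_K/F_Q = (L_K/L_Q)/(d_K/d_Q)² = 16.00 / (0.431)² = 86.13.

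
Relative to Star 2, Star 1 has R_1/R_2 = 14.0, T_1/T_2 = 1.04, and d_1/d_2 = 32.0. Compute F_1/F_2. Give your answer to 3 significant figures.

0.224

L_1/L_2 = (R_1/R_2)²(T_1/T_2)⁴ = (14.0)² × (1.04)⁴ = 229.3.
F_1/F_2 = (L_1/L_2)/(d_1/d_2)² = 229.3 / (32.0)² = 0.2239.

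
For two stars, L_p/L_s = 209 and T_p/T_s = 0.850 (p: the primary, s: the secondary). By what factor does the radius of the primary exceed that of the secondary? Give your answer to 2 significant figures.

20

L ∝ R²T⁴ gives R ∝ √L / T², so
R_p/R_s = √(209) / (0.850)² = 14.46 / 0.7225 = 20.01.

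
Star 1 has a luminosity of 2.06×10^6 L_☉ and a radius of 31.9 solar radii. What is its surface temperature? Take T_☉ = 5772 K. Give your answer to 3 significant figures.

3.87×10^4 K

T/T_☉ = (L/L_☉)^(1/4) / (R/R_☉)^(1/2)
T = 5772 × (2.06×10^6)^(1/4) / √(31.9) = 5772 × 37.88 / 5.648 = 3.872×10^4 K.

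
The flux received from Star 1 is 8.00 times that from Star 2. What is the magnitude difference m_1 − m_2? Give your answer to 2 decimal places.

m_1 − m_2 = −2.5 log₁₀(F_1/F_2) = −2.5 log₁₀(8.00) = −2.5 × (0.903) = -2.258.

-2.26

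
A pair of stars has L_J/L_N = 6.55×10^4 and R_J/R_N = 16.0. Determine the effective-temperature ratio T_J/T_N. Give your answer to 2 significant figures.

4.0

L ∝ R²T⁴ gives T ∝ (L/R²)^(1/4), so
T_J/T_N = (6.55×10^4 / 16.0²)^(1/4) = (255.9)^(1/4) = 3.999.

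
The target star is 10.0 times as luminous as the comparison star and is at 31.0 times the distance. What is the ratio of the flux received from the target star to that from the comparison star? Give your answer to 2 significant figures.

F = L/(4πd²), so F_t/F_c = (L_t/L_c) / (d_t/d_c)²
= 10.0 / (31.0)² = 10.0 / 961.0 = 0.01041.

0.010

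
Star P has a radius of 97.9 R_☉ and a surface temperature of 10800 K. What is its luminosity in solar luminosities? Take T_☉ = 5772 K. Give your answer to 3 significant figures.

L/L_☉ = (R/R_☉)² (T/T_☉)⁴ = (97.9)² × (10800/5772)⁴
       = 9584 × (1.871)⁴ = 9584 × 12.26 = 1.175×10^5.

1.17×10^5 solar luminosities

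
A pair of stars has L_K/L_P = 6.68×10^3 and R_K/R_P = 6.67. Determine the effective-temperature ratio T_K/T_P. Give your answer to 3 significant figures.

L ∝ R²T⁴ gives T ∝ (L/R²)^(1/4), so
T_K/T_P = (6.68×10^3 / 6.67²)^(1/4) = (150.1)^(1/4) = 3.501.

3.50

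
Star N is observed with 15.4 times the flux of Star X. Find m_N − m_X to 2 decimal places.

m_N − m_X = −2.5 log₁₀(F_N/F_X) = −2.5 log₁₀(15.4) = −2.5 × (1.188) = -2.969.

-2.97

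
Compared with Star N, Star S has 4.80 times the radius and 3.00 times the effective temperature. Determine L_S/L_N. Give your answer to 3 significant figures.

From the Stefan–Boltzmann law, L ∝ R²T⁴, so
L_S/L_N = (R_S/R_N)² (T_S/T_N)⁴ = (4.80)² × (3.00)⁴ = 23.04 × 81.00 = 1866.

1.87×10^3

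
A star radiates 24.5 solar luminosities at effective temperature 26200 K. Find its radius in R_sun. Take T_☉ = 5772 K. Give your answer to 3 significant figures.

R/R_☉ = √(L/L_☉) / (T/T_☉)² = √(24.5) / (4.539)²
       = 4.950 / 20.60 = 0.2402.

0.240 R_sun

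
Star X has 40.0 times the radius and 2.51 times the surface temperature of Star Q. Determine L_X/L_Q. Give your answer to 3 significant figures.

6.35×10^4

From the Stefan–Boltzmann law, L ∝ R²T⁴, so
L_X/L_Q = (R_X/R_Q)² (T_X/T_Q)⁴ = (40.0)² × (2.51)⁴ = 1600 × 39.69 = 6.351×10^4.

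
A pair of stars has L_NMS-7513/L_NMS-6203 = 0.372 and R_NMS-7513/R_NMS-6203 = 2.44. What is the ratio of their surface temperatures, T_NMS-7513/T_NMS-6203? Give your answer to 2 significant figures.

0.50

L ∝ R²T⁴ gives T ∝ (L/R²)^(1/4), so
T_NMS-7513/T_NMS-6203 = (0.372 / 2.44²)^(1/4) = (0.06248)^(1/4) = 0.5000.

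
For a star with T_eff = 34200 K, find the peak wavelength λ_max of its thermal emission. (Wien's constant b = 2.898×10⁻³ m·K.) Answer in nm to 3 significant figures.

84.7 nm

λ_max = b/T = 2.898×10⁻³ / 34200 = 8.47×10^-8 m = 84.74 nm.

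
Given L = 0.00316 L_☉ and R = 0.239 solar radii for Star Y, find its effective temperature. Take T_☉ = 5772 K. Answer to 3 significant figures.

2.80×10^3 K

T/T_☉ = (L/L_☉)^(1/4) / (R/R_☉)^(1/2)
T = 5772 × (0.00316)^(1/4) / √(0.239) = 5772 × 0.2371 / 0.4889 = 2799 K.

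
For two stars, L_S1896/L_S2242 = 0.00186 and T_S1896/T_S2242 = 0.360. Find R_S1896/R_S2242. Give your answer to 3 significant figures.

L ∝ R²T⁴ gives R ∝ √L / T², so
R_S1896/R_S2242 = √(0.00186) / (0.360)² = 0.04313 / 0.1296 = 0.3328.

0.333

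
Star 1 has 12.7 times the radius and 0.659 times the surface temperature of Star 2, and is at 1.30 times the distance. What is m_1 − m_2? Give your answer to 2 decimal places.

L_1/L_2 = (12.7)²(0.659)⁴ = 30.42.
F_1/F_2 = (L_1/L_2)/(d_1/d_2)² = 30.42/1.690 = 18.00.
m_1 − m_2 = −2.5 log₁₀(18.00) = -3.14.

-3.14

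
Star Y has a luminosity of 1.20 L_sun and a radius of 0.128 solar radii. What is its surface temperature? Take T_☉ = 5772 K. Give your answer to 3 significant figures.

T/T_☉ = (L/L_☉)^(1/4) / (R/R_☉)^(1/2)
T = 5772 × (1.20)^(1/4) / √(0.128) = 5772 × 1.047 / 0.3578 = 1.689×10^4 K.

1.69×10^4 K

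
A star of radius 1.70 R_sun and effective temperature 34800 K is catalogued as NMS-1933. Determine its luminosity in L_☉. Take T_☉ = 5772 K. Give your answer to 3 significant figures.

3.82×10^3 L_☉

L/L_☉ = (R/R_☉)² (T/T_☉)⁴ = (1.70)² × (34800/5772)⁴
       = 2.890 × (6.029)⁴ = 2.890 × 1321 = 3819.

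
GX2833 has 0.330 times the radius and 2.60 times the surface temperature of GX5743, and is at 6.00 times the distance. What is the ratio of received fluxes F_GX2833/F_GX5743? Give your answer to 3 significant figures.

0.138

L_GX2833/L_GX5743 = (R_GX2833/R_GX5743)²(T_GX2833/T_GX5743)⁴ = (0.330)² × (2.60)⁴ = 4.976.
F_GX2833/F_GX5743 = (L_GX2833/L_GX5743)/(d_GX2833/d_GX5743)² = 4.976 / (6.00)² = 0.1382.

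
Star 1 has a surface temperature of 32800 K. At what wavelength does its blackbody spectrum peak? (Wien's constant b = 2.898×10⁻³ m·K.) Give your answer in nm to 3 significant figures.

λ_max = b/T = 2.898×10⁻³ / 32800 = 8.84×10^-8 m = 88.35 nm.

88.4 nm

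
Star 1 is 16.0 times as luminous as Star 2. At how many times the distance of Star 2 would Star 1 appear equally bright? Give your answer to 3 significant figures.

Equal flux requires L_1/d_1² = L_2/d_2², so d_1/d_2 = √(L_1/L_2)
= √(16.0) = 4.000.

4.00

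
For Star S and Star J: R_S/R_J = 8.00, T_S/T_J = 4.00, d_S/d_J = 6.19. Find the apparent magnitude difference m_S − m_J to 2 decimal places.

L_S/L_J = (8.00)²(4.00)⁴ = 1.638×10^4.
F_S/F_J = (L_S/L_J)/(d_S/d_J)² = 1.638×10^4/38.32 = 427.6.
m_S − m_J = −2.5 log₁₀(427.6) = -6.58.

-6.58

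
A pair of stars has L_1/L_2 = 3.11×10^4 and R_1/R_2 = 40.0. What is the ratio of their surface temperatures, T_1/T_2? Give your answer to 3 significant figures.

2.10

L ∝ R²T⁴ gives T ∝ (L/R²)^(1/4), so
T_1/T_2 = (3.11×10^4 / 40.0²)^(1/4) = (19.44)^(1/4) = 2.100.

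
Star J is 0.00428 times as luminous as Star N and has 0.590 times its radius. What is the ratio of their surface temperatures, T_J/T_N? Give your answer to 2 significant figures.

L ∝ R²T⁴ gives T ∝ (L/R²)^(1/4), so
T_J/T_N = (0.00428 / 0.590²)^(1/4) = (0.01230)^(1/4) = 0.3330.

0.33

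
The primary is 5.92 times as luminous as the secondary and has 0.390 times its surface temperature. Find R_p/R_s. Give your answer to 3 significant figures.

L ∝ R²T⁴ gives R ∝ √L / T², so
R_p/R_s = √(5.92) / (0.390)² = 2.433 / 0.1521 = 16.00.

16.0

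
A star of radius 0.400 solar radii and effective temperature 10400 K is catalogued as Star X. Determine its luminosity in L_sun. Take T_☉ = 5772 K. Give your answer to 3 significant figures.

L/L_☉ = (R/R_☉)² (T/T_☉)⁴ = (0.400)² × (10400/5772)⁴
       = 0.1600 × (1.802)⁴ = 0.1600 × 10.54 = 1.686.

1.69 L_sun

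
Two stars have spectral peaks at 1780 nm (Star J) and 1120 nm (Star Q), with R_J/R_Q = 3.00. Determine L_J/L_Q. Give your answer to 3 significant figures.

1.41

Wien's law gives T ∝ 1/λ_max, so T_J/T_Q = λ_Q/λ_J = 1120/1780 = 0.6292.
Then L ∝ R²T⁴ gives L_J/L_Q = (3.00)² × (0.6292)⁴ = 9.000 × 0.1567 = 1.411.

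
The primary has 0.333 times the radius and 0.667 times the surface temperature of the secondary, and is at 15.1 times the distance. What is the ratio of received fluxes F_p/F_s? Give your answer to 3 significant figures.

L_p/L_s = (R_p/R_s)²(T_p/T_s)⁴ = (0.333)² × (0.667)⁴ = 0.02195.
F_p/F_s = (L_p/L_s)/(d_p/d_s)² = 0.02195 / (15.1)² = 9.626×10^-5.

9.63×10^-5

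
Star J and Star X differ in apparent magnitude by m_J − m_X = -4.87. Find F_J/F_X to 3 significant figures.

88.7

F_J/F_X = 10^(−(m_J − m_X)/2.5) = 10^(4.87/2.5) = 10^1.948 = 88.72.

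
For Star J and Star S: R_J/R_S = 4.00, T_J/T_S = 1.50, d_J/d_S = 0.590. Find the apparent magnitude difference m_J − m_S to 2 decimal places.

L_J/L_S = (4.00)²(1.50)⁴ = 81.00.
F_J/F_S = (L_J/L_S)/(d_J/d_S)² = 81.00/0.3481 = 232.7.
m_J − m_S = −2.5 log₁₀(232.7) = -5.92.

-5.92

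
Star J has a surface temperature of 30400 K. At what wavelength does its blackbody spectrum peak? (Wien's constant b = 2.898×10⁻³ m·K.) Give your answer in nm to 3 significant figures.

λ_max = b/T = 2.898×10⁻³ / 30400 = 9.53×10^-8 m = 95.33 nm.

95.3 nm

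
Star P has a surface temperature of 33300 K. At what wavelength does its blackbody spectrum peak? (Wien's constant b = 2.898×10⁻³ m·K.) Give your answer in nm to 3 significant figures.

87.0 nm

λ_max = b/T = 2.898×10⁻³ / 33300 = 8.70×10^-8 m = 87.03 nm.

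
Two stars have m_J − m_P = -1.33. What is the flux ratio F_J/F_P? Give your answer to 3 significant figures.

3.40

F_J/F_P = 10^(−(m_J − m_P)/2.5) = 10^(1.33/2.5) = 10^0.532 = 3.404.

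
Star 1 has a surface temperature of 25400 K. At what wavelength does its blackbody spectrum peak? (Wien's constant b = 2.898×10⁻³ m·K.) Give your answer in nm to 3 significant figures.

λ_max = b/T = 2.898×10⁻³ / 25400 = 1.14×10^-7 m = 114.1 nm.

114 nm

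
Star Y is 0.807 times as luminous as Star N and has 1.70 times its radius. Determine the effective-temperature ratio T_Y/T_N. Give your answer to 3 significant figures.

0.727

L ∝ R²T⁴ gives T ∝ (L/R²)^(1/4), so
T_Y/T_N = (0.807 / 1.70²)^(1/4) = (0.2792)^(1/4) = 0.7269.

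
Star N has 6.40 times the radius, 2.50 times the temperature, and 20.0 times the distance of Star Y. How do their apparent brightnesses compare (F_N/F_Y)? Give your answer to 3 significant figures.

L_N/L_Y = (R_N/R_Y)²(T_N/T_Y)⁴ = (6.40)² × (2.50)⁴ = 1600.
F_N/F_Y = (L_N/L_Y)/(d_N/d_Y)² = 1600 / (20.0)² = 4.000.

4.00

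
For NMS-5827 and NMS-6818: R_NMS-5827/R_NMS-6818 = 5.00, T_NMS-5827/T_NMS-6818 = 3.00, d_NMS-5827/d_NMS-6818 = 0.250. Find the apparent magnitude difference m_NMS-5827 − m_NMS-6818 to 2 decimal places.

-11.28

L_NMS-5827/L_NMS-6818 = (5.00)²(3.00)⁴ = 2025.
F_NMS-5827/F_NMS-6818 = (L_NMS-5827/L_NMS-6818)/(d_NMS-5827/d_NMS-6818)² = 2025/0.06250 = 3.240×10^4.
m_NMS-5827 − m_NMS-6818 = −2.5 log₁₀(3.240×10^4) = -11.28.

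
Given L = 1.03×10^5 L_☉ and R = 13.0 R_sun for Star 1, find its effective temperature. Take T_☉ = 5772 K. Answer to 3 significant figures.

T/T_☉ = (L/L_☉)^(1/4) / (R/R_☉)^(1/2)
T = 5772 × (1.03×10^5)^(1/4) / √(13.0) = 5772 × 17.91 / 3.606 = 2.868×10^4 K.

2.87×10^4 K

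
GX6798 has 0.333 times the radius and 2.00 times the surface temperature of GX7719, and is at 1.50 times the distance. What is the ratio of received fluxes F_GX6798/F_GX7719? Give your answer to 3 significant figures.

0.789

L_GX6798/L_GX7719 = (R_GX6798/R_GX7719)²(T_GX6798/T_GX7719)⁴ = (0.333)² × (2.00)⁴ = 1.774.
F_GX6798/F_GX7719 = (L_GX6798/L_GX7719)/(d_GX6798/d_GX7719)² = 1.774 / (1.50)² = 0.7885.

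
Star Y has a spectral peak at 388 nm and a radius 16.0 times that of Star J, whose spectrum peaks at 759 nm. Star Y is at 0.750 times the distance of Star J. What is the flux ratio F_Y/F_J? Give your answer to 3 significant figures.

6.66×10^3

Wien's law: T_Y/T_J = λ_J/λ_Y = 759/388 = 1.956.
L_Y/L_J = (R_Y/R_J)²(T_Y/T_J)⁴ = (16.0)²(1.956)⁴ = 3749.
F_Y/F_J = (L_Y/L_J)/(d_Y/d_J)² = 3749/(0.750)² = 6664.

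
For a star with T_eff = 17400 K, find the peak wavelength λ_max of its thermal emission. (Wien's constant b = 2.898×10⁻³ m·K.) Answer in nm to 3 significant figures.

167 nm

λ_max = b/T = 2.898×10⁻³ / 17400 = 1.67×10^-7 m = 166.6 nm.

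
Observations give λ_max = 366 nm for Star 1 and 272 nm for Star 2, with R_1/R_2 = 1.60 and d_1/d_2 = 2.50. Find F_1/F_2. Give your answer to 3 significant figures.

Wien's law: T_1/T_2 = λ_2/λ_1 = 272/366 = 0.7432.
L_1/L_2 = (R_1/R_2)²(T_1/T_2)⁴ = (1.60)²(0.7432)⁴ = 0.7809.
F_1/F_2 = (L_1/L_2)/(d_1/d_2)² = 0.7809/(2.50)² = 0.1249.

0.125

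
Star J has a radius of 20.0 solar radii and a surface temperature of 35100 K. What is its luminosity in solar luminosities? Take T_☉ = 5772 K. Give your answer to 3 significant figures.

5.47×10^5 solar luminosities

L/L_☉ = (R/R_☉)² (T/T_☉)⁴ = (20.0)² × (35100/5772)⁴
       = 400.0 × (6.081)⁴ = 400.0 × 1367 = 5.470×10^5.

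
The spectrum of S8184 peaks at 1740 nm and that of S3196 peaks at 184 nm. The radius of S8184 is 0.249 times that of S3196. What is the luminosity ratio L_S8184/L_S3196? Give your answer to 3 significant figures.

Wien's law gives T ∝ 1/λ_max, so T_S8184/T_S3196 = λ_S3196/λ_S8184 = 184/1740 = 0.1057.
Then L ∝ R²T⁴ gives L_S8184/L_S3196 = (0.249)² × (0.1057)⁴ = 0.06200 × 1.250×10^-4 = 7.753×10^-6.

7.75×10^-6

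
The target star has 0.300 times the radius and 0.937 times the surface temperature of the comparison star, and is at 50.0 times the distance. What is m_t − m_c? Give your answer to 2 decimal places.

L_t/L_c = (0.300)²(0.937)⁴ = 0.06937.
F_t/F_c = (L_t/L_c)/(d_t/d_c)² = 0.06937/2500 = 2.775×10^-5.
m_t − m_c = −2.5 log₁₀(2.775×10^-5) = 11.39.

11.39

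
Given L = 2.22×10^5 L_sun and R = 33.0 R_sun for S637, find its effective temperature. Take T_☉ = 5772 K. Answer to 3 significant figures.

2.18×10^4 K

T/T_☉ = (L/L_☉)^(1/4) / (R/R_☉)^(1/2)
T = 5772 × (2.22×10^5)^(1/4) / √(33.0) = 5772 × 21.71 / 5.745 = 2.181×10^4 K.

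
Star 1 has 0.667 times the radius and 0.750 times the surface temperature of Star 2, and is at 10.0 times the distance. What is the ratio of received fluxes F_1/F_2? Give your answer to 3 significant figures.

0.00141

L_1/L_2 = (R_1/R_2)²(T_1/T_2)⁴ = (0.667)² × (0.750)⁴ = 0.1408.
F_1/F_2 = (L_1/L_2)/(d_1/d_2)² = 0.1408 / (10.0)² = 0.001408.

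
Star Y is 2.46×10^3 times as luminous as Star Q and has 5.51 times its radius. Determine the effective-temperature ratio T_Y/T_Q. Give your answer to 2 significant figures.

3.0

L ∝ R²T⁴ gives T ∝ (L/R²)^(1/4), so
T_Y/T_Q = (2.46×10^3 / 5.51²)^(1/4) = (81.03)^(1/4) = 3.000.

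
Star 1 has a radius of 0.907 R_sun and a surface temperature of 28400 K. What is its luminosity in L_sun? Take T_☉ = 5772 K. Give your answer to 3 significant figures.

L/L_☉ = (R/R_☉)² (T/T_☉)⁴ = (0.907)² × (28400/5772)⁴
       = 0.8226 × (4.920)⁴ = 0.8226 × 586.1 = 482.2.

482 L_sun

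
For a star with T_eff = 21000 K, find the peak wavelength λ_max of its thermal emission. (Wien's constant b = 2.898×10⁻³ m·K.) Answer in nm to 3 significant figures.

138 nm

λ_max = b/T = 2.898×10⁻³ / 21000 = 1.38×10^-7 m = 138.0 nm.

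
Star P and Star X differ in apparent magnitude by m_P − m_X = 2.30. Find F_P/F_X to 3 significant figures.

0.120

F_P/F_X = 10^(−(m_P − m_X)/2.5) = 10^(-2.30/2.5) = 10^-0.920 = 0.1202.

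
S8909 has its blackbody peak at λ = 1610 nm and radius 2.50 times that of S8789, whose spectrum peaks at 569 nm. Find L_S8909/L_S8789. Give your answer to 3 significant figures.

Wien's law gives T ∝ 1/λ_max, so T_S8909/T_S8789 = λ_S8789/λ_S8909 = 569/1610 = 0.3534.
Then L ∝ R²T⁴ gives L_S8909/L_S8789 = (2.50)² × (0.3534)⁴ = 6.250 × 0.01560 = 0.09750.

0.0975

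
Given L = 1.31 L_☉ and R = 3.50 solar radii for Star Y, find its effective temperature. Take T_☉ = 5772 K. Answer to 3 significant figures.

3.30×10^3 K

T/T_☉ = (L/L_☉)^(1/4) / (R/R_☉)^(1/2)
T = 5772 × (1.31)^(1/4) / √(3.50) = 5772 × 1.070 / 1.871 = 3301 K.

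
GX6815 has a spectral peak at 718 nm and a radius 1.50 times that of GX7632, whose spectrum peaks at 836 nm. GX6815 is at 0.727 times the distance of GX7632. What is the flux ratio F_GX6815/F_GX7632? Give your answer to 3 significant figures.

Wien's law: T_GX6815/T_GX7632 = λ_GX7632/λ_GX6815 = 836/718 = 1.164.
L_GX6815/L_GX7632 = (R_GX6815/R_GX7632)²(T_GX6815/T_GX7632)⁴ = (1.50)²(1.164)⁴ = 4.135.
F_GX6815/F_GX7632 = (L_GX6815/L_GX7632)/(d_GX6815/d_GX7632)² = 4.135/(0.727)² = 7.824.

7.82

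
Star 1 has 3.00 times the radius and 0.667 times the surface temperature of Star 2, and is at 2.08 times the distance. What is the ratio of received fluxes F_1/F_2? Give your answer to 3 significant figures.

L_1/L_2 = (R_1/R_2)²(T_1/T_2)⁴ = (3.00)² × (0.667)⁴ = 1.781.
F_1/F_2 = (L_1/L_2)/(d_1/d_2)² = 1.781 / (2.08)² = 0.4117.

0.412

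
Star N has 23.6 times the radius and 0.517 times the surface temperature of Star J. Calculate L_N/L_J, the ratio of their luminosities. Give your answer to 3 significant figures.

From the Stefan–Boltzmann law, L ∝ R²T⁴, so
L_N/L_J = (R_N/R_J)² (T_N/T_J)⁴ = (23.6)² × (0.517)⁴ = 557.0 × 0.07144 = 39.79.

39.8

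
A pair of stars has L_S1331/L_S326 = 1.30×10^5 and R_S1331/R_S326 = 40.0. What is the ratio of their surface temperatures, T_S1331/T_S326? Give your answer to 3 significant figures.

3.00

L ∝ R²T⁴ gives T ∝ (L/R²)^(1/4), so
T_S1331/T_S326 = (1.30×10^5 / 40.0²)^(1/4) = (81.25)^(1/4) = 3.002.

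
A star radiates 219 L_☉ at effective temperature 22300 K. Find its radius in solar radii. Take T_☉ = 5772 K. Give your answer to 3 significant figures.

R/R_☉ = √(L/L_☉) / (T/T_☉)² = √(219) / (3.863)²
       = 14.80 / 14.93 = 0.9914.

0.991 solar radii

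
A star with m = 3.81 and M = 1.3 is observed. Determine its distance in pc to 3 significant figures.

31.8 pc

m − M = 5 log₁₀(d/10 pc)
3.81 − (1.3) = 2.51 = 5 log₁₀(d/10)
d = 10 × 10^(2.51/5) = 10 × 10^0.502 = 31.77 pc.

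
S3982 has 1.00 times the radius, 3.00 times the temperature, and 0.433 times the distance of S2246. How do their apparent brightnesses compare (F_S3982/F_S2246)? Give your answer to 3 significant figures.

432

L_S3982/L_S2246 = (R_S3982/R_S2246)²(T_S3982/T_S2246)⁴ = (1.00)² × (3.00)⁴ = 81.00.
F_S3982/F_S2246 = (L_S3982/L_S2246)/(d_S3982/d_S2246)² = 81.00 / (0.433)² = 432.0.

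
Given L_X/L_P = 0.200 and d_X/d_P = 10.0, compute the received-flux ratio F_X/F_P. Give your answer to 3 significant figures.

0.00200

F = L/(4πd²), so F_X/F_P = (L_X/L_P) / (d_X/d_P)²
= 0.200 / (10.0)² = 0.200 / 100.0 = 0.002000.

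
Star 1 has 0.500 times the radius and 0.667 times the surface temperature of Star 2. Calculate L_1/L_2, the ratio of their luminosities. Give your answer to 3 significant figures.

0.0495

From the Stefan–Boltzmann law, L ∝ R²T⁴, so
L_1/L_2 = (R_1/R_2)² (T_1/T_2)⁴ = (0.500)² × (0.667)⁴ = 0.2500 × 0.1979 = 0.04948.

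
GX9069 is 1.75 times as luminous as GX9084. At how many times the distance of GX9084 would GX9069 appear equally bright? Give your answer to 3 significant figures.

1.32

Equal flux requires L_GX9069/d_GX9069² = L_GX9084/d_GX9084², so d_GX9069/d_GX9084 = √(L_GX9069/L_GX9084)
= √(1.75) = 1.323.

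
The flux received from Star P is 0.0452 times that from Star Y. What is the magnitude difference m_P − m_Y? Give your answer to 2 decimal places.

3.36

m_P − m_Y = −2.5 log₁₀(F_P/F_Y) = −2.5 log₁₀(0.0452) = −2.5 × (-1.345) = 3.362.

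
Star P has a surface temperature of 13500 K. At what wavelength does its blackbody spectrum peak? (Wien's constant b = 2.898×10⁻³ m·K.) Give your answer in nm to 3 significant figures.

215 nm

λ_max = b/T = 2.898×10⁻³ / 13500 = 2.15×10^-7 m = 214.7 nm.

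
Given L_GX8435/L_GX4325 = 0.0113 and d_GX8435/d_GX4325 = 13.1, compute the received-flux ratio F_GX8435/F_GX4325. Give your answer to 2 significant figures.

F = L/(4πd²), so F_GX8435/F_GX4325 = (L_GX8435/L_GX4325) / (d_GX8435/d_GX4325)²
= 0.0113 / (13.1)² = 0.0113 / 171.6 = 6.585×10^-5.

6.6×10^-5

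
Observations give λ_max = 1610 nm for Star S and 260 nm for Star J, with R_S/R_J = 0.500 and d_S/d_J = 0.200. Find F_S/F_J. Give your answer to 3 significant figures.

0.00425

Wien's law: T_S/T_J = λ_J/λ_S = 260/1610 = 0.1615.
L_S/L_J = (R_S/R_J)²(T_S/T_J)⁴ = (0.500)²(0.1615)⁴ = 1.700×10^-4.
F_S/F_J = (L_S/L_J)/(d_S/d_J)² = 1.700×10^-4/(0.200)² = 0.004251.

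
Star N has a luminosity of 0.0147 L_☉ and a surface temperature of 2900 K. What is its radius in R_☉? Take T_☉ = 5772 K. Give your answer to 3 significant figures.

R/R_☉ = √(L/L_☉) / (T/T_☉)² = √(0.0147) / (0.5024)²
       = 0.1212 / 0.2524 = 0.4803.

0.480 R_☉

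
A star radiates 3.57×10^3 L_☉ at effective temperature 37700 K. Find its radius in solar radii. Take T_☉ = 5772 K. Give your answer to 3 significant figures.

R/R_☉ = √(L/L_☉) / (T/T_☉)² = √(3.57×10^3) / (6.532)²
       = 59.75 / 42.66 = 1.401.

1.40 solar radii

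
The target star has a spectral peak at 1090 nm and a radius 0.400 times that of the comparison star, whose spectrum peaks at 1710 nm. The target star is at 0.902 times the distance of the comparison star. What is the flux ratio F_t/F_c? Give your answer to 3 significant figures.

Wien's law: T_t/T_c = λ_c/λ_t = 1710/1090 = 1.569.
L_t/L_c = (R_t/R_c)²(T_t/T_c)⁴ = (0.400)²(1.569)⁴ = 0.9692.
F_t/F_c = (L_t/L_c)/(d_t/d_c)² = 0.9692/(0.902)² = 1.191.

1.19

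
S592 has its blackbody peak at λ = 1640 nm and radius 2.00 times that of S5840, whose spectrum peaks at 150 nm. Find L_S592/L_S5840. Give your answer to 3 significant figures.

2.80×10^-4

Wien's law gives T ∝ 1/λ_max, so T_S592/T_S5840 = λ_S5840/λ_S592 = 150/1640 = 0.09146.
Then L ∝ R²T⁴ gives L_S592/L_S5840 = (2.00)² × (0.09146)⁴ = 4.000 × 6.998×10^-5 = 2.799×10^-4.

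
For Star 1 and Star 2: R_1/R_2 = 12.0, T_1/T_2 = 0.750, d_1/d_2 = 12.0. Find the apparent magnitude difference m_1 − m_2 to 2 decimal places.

1.25

L_1/L_2 = (12.0)²(0.750)⁴ = 45.56.
F_1/F_2 = (L_1/L_2)/(d_1/d_2)² = 45.56/144.0 = 0.3164.
m_1 − m_2 = −2.5 log₁₀(0.3164) = 1.25.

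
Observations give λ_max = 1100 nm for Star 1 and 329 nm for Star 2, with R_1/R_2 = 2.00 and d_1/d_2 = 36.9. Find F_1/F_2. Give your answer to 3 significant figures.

2.35×10^-5

Wien's law: T_1/T_2 = λ_2/λ_1 = 329/1100 = 0.2991.
L_1/L_2 = (R_1/R_2)²(T_1/T_2)⁴ = (2.00)²(0.2991)⁴ = 0.03201.
F_1/F_2 = (L_1/L_2)/(d_1/d_2)² = 0.03201/(36.9)² = 2.351×10^-5.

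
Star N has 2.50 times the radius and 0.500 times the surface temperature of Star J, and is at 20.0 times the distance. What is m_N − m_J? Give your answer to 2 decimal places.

L_N/L_J = (2.50)²(0.500)⁴ = 0.3906.
F_N/F_J = (L_N/L_J)/(d_N/d_J)² = 0.3906/400.0 = 9.766×10^-4.
m_N − m_J = −2.5 log₁₀(9.766×10^-4) = 7.53.

7.53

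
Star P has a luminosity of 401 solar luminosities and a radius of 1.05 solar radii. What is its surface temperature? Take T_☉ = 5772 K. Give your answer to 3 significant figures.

T/T_☉ = (L/L_☉)^(1/4) / (R/R_☉)^(1/2)
T = 5772 × (401)^(1/4) / √(1.05) = 5772 × 4.475 / 1.025 = 2.521×10^4 K.

2.52×10^4 K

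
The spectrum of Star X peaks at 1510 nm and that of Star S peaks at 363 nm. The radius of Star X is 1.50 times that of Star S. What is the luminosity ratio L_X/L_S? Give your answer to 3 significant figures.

0.00751

Wien's law gives T ∝ 1/λ_max, so T_X/T_S = λ_S/λ_X = 363/1510 = 0.2404.
Then L ∝ R²T⁴ gives L_X/L_S = (1.50)² × (0.2404)⁴ = 2.250 × 0.003340 = 0.007515.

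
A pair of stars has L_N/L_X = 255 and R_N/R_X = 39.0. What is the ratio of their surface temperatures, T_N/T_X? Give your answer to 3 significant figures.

0.640

L ∝ R²T⁴ gives T ∝ (L/R²)^(1/4), so
T_N/T_X = (255 / 39.0²)^(1/4) = (0.1677)^(1/4) = 0.6399.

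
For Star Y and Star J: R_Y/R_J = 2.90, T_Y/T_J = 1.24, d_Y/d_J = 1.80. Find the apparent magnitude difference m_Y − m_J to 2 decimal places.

-1.97

L_Y/L_J = (2.90)²(1.24)⁴ = 19.88.
F_Y/F_J = (L_Y/L_J)/(d_Y/d_J)² = 19.88/3.240 = 6.137.
m_Y − m_J = −2.5 log₁₀(6.137) = -1.97.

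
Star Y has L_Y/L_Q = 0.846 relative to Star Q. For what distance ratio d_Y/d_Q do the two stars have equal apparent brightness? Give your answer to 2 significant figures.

0.92

Equal flux requires L_Y/d_Y² = L_Q/d_Q², so d_Y/d_Q = √(L_Y/L_Q)
= √(0.846) = 0.9198.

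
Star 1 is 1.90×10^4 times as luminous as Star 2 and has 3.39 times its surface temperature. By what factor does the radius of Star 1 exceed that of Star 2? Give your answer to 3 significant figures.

L ∝ R²T⁴ gives R ∝ √L / T², so
R_1/R_2 = √(1.90×10^4) / (3.39)² = 137.8 / 11.49 = 11.99.

12.0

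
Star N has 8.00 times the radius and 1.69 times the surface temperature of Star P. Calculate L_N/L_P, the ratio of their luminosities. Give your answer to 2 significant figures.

5.2×10^2

From the Stefan–Boltzmann law, L ∝ R²T⁴, so
L_N/L_P = (R_N/R_P)² (T_N/T_P)⁴ = (8.00)² × (1.69)⁴ = 64.00 × 8.157 = 522.1.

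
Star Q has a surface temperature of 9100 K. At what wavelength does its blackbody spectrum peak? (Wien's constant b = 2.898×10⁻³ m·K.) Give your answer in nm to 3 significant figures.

318 nm

λ_max = b/T = 2.898×10⁻³ / 9100 = 3.18×10^-7 m = 318.5 nm.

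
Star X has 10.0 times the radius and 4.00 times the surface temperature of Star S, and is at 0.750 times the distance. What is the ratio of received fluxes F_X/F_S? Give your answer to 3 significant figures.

4.55×10^4

L_X/L_S = (R_X/R_S)²(T_X/T_S)⁴ = (10.0)² × (4.00)⁴ = 2.560×10^4.
F_X/F_S = (L_X/L_S)/(d_X/d_S)² = 2.560×10^4 / (0.750)² = 4.551×10^4.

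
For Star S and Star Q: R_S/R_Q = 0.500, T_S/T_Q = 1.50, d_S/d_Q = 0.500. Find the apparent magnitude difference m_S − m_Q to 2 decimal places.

L_S/L_Q = (0.500)²(1.50)⁴ = 1.266.
F_S/F_Q = (L_S/L_Q)/(d_S/d_Q)² = 1.266/0.2500 = 5.062.
m_S − m_Q = −2.5 log₁₀(5.062) = -1.76.

-1.76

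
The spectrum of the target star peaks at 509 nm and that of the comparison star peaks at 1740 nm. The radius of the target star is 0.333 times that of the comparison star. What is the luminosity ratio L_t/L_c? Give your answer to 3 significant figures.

15.1

Wien's law gives T ∝ 1/λ_max, so T_t/T_c = λ_c/λ_t = 1740/509 = 3.418.
Then L ∝ R²T⁴ gives L_t/L_c = (0.333)² × (3.418)⁴ = 0.1109 × 136.6 = 15.14.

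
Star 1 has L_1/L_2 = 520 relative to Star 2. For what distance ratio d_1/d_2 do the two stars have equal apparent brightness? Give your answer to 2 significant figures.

23

Equal flux requires L_1/d_1² = L_2/d_2², so d_1/d_2 = √(L_1/L_2)
= √(520) = 22.80.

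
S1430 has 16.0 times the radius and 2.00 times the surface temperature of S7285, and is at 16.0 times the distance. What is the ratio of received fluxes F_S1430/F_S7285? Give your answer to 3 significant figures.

L_S1430/L_S7285 = (R_S1430/R_S7285)²(T_S1430/T_S7285)⁴ = (16.0)² × (2.00)⁴ = 4096.
F_S1430/F_S7285 = (L_S1430/L_S7285)/(d_S1430/d_S7285)² = 4096 / (16.0)² = 16.00.

16.0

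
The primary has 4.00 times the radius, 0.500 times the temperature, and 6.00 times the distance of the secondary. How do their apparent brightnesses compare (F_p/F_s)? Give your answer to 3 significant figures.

0.0278

L_p/L_s = (R_p/R_s)²(T_p/T_s)⁴ = (4.00)² × (0.500)⁴ = 1.000.
F_p/F_s = (L_p/L_s)/(d_p/d_s)² = 1.000 / (6.00)² = 0.02778.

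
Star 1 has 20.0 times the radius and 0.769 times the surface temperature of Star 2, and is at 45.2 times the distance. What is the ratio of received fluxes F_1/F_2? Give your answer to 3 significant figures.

0.0685

L_1/L_2 = (R_1/R_2)²(T_1/T_2)⁴ = (20.0)² × (0.769)⁴ = 139.9.
F_1/F_2 = (L_1/L_2)/(d_1/d_2)² = 139.9 / (45.2)² = 0.06847.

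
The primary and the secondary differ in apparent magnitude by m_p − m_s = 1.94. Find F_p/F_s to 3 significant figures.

F_p/F_s = 10^(−(m_p − m_s)/2.5) = 10^(-1.94/2.5) = 10^-0.776 = 0.1675.

0.167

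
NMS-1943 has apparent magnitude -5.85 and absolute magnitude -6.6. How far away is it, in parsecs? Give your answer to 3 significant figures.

14.1 pc

m − M = 5 log₁₀(d/10 pc)
-5.85 − (-6.6) = 0.75 = 5 log₁₀(d/10)
d = 10 × 10^(0.75/5) = 10 × 10^0.150 = 14.13 pc.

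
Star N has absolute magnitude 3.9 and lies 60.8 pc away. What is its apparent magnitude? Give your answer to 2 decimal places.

m = M + 5 log₁₀(d/10 pc) = 3.9 + 5 log₁₀(60.8/10)
  = 3.9 + 5 × 0.784 = 3.9 + 3.92 = 7.82.

7.82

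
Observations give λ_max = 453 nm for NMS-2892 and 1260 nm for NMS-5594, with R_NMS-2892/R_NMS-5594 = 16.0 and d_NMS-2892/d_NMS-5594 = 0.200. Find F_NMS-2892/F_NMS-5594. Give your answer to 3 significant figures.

3.83×10^5

Wien's law: T_NMS-2892/T_NMS-5594 = λ_NMS-5594/λ_NMS-2892 = 1260/453 = 2.781.
L_NMS-2892/L_NMS-5594 = (R_NMS-2892/R_NMS-5594)²(T_NMS-2892/T_NMS-5594)⁴ = (16.0)²(2.781)⁴ = 1.532×10^4.
F_NMS-2892/F_NMS-5594 = (L_NMS-2892/L_NMS-5594)/(d_NMS-2892/d_NMS-5594)² = 1.532×10^4/(0.200)² = 3.831×10^5.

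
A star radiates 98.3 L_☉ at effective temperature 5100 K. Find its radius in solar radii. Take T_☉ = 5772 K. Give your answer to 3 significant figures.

R/R_☉ = √(L/L_☉) / (T/T_☉)² = √(98.3) / (0.8836)²
       = 9.915 / 0.7807 = 12.70.

12.7 solar radii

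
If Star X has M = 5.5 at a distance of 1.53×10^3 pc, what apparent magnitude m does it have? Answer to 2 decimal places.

16.42

m = M + 5 log₁₀(d/10 pc) = 5.5 + 5 log₁₀(1.53×10^3/10)
  = 5.5 + 5 × 2.185 = 5.5 + 10.92 = 16.42.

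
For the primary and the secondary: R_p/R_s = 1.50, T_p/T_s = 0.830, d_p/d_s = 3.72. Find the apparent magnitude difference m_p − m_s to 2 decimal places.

L_p/L_s = (1.50)²(0.830)⁴ = 1.068.
F_p/F_s = (L_p/L_s)/(d_p/d_s)² = 1.068/13.84 = 0.07716.
m_p − m_s = −2.5 log₁₀(0.07716) = 2.78.

2.78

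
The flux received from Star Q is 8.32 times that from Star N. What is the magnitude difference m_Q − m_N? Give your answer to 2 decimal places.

-2.30

m_Q − m_N = −2.5 log₁₀(F_Q/F_N) = −2.5 log₁₀(8.32) = −2.5 × (0.920) = -2.300.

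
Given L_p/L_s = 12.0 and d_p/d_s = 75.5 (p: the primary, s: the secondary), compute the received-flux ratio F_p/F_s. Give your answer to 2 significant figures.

0.0021

F = L/(4πd²), so F_p/F_s = (L_p/L_s) / (d_p/d_s)²
= 12.0 / (75.5)² = 12.0 / 5700 = 0.002105.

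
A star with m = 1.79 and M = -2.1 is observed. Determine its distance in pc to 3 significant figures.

60.0 pc

m − M = 5 log₁₀(d/10 pc)
1.79 − (-2.1) = 3.89 = 5 log₁₀(d/10)
d = 10 × 10^(3.89/5) = 10 × 10^0.778 = 59.98 pc.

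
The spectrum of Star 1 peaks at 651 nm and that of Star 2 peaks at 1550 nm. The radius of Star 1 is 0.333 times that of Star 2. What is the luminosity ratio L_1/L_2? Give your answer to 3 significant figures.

3.56

Wien's law gives T ∝ 1/λ_max, so T_1/T_2 = λ_2/λ_1 = 1550/651 = 2.381.
Then L ∝ R²T⁴ gives L_1/L_2 = (0.333)² × (2.381)⁴ = 0.1109 × 32.14 = 3.564.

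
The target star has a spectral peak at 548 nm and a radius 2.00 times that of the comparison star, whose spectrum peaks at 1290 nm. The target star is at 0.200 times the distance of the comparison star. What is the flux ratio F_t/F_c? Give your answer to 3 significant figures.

Wien's law: T_t/T_c = λ_c/λ_t = 1290/548 = 2.354.
L_t/L_c = (R_t/R_c)²(T_t/T_c)⁴ = (2.00)²(2.354)⁴ = 122.8.
F_t/F_c = (L_t/L_c)/(d_t/d_c)² = 122.8/(0.200)² = 3071.

3.07×10^3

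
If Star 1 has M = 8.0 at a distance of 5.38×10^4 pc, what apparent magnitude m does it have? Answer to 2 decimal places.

m = M + 5 log₁₀(d/10 pc) = 8.0 + 5 log₁₀(5.38×10^4/10)
  = 8.0 + 5 × 3.731 = 8.0 + 18.65 = 26.65.

26.65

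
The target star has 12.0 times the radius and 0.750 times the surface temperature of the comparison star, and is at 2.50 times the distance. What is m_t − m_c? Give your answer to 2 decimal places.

L_t/L_c = (12.0)²(0.750)⁴ = 45.56.
F_t/F_c = (L_t/L_c)/(d_t/d_c)² = 45.56/6.250 = 7.290.
m_t − m_c = −2.5 log₁₀(7.290) = -2.16.

-2.16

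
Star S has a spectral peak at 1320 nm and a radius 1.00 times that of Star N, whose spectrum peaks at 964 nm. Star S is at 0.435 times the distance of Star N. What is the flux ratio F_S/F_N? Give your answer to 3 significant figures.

1.50

Wien's law: T_S/T_N = λ_N/λ_S = 964/1320 = 0.7303.
L_S/L_N = (R_S/R_N)²(T_S/T_N)⁴ = (1.00)²(0.7303)⁴ = 0.2845.
F_S/F_N = (L_S/L_N)/(d_S/d_N)² = 0.2845/(0.435)² = 1.503.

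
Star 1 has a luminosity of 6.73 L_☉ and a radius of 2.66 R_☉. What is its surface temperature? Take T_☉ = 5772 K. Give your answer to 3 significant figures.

T/T_☉ = (L/L_☉)^(1/4) / (R/R_☉)^(1/2)
T = 5772 × (6.73)^(1/4) / √(2.66) = 5772 × 1.611 / 1.631 = 5700 K.

5.70×10^3 K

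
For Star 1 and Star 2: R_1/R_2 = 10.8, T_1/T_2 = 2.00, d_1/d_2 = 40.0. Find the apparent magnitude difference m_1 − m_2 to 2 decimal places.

-0.17

L_1/L_2 = (10.8)²(2.00)⁴ = 1866.
F_1/F_2 = (L_1/L_2)/(d_1/d_2)² = 1866/1600 = 1.166.
m_1 − m_2 = −2.5 log₁₀(1.166) = -0.17.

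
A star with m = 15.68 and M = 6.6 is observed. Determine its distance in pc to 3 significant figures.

655 pc

m − M = 5 log₁₀(d/10 pc)
15.68 − (6.6) = 9.08 = 5 log₁₀(d/10)
d = 10 × 10^(9.08/5) = 10 × 10^1.816 = 654.6 pc.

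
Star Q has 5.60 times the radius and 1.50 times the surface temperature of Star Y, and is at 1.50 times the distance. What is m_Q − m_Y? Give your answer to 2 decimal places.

-4.62

L_Q/L_Y = (5.60)²(1.50)⁴ = 158.8.
F_Q/F_Y = (L_Q/L_Y)/(d_Q/d_Y)² = 158.8/2.250 = 70.56.
m_Q − m_Y = −2.5 log₁₀(70.56) = -4.62.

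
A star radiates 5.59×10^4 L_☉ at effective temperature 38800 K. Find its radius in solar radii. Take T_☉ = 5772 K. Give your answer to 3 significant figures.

5.23 solar radii

R/R_☉ = √(L/L_☉) / (T/T_☉)² = √(5.59×10^4) / (6.722)²
       = 236.4 / 45.19 = 5.232.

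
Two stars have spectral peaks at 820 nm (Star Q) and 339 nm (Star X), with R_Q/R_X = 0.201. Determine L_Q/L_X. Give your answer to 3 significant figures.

0.00118

Wien's law gives T ∝ 1/λ_max, so T_Q/T_X = λ_X/λ_Q = 339/820 = 0.4134.
Then L ∝ R²T⁴ gives L_Q/L_X = (0.201)² × (0.4134)⁴ = 0.04040 × 0.02921 = 0.001180.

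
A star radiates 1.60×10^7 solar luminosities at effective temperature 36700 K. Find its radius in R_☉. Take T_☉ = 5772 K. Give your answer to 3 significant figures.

R/R_☉ = √(L/L_☉) / (T/T_☉)² = √(1.60×10^7) / (6.358)²
       = 4000 / 40.43 = 98.94.

98.9 R_☉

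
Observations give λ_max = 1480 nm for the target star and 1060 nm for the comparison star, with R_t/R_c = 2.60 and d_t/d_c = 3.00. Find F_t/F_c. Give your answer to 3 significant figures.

0.198

Wien's law: T_t/T_c = λ_c/λ_t = 1060/1480 = 0.7162.
L_t/L_c = (R_t/R_c)²(T_t/T_c)⁴ = (2.60)²(0.7162)⁴ = 1.779.
F_t/F_c = (L_t/L_c)/(d_t/d_c)² = 1.779/(3.00)² = 0.1976.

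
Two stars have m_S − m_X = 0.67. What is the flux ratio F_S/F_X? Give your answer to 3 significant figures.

0.540

F_S/F_X = 10^(−(m_S − m_X)/2.5) = 10^(-0.67/2.5) = 10^-0.268 = 0.5395.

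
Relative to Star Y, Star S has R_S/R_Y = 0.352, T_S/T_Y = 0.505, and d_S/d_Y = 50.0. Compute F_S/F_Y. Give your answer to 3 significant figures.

L_S/L_Y = (R_S/R_Y)²(T_S/T_Y)⁴ = (0.352)² × (0.505)⁴ = 0.008058.
F_S/F_Y = (L_S/L_Y)/(d_S/d_Y)² = 0.008058 / (50.0)² = 3.223×10^-6.

3.22×10^-6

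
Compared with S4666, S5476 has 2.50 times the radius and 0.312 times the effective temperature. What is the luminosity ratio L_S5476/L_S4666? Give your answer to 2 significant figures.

From the Stefan–Boltzmann law, L ∝ R²T⁴, so
L_S5476/L_S4666 = (R_S5476/R_S4666)² (T_S5476/T_S4666)⁴ = (2.50)² × (0.312)⁴ = 6.250 × 0.009476 = 0.05922.

0.059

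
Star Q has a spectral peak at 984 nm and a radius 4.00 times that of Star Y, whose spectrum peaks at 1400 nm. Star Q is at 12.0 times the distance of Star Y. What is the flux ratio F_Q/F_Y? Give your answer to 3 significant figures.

Wien's law: T_Q/T_Y = λ_Y/λ_Q = 1400/984 = 1.423.
L_Q/L_Y = (R_Q/R_Y)²(T_Q/T_Y)⁴ = (4.00)²(1.423)⁴ = 65.56.
F_Q/F_Y = (L_Q/L_Y)/(d_Q/d_Y)² = 65.56/(12.0)² = 0.4553.

0.455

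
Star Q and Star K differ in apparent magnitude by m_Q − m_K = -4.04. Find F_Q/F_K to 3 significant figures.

F_Q/F_K = 10^(−(m_Q − m_K)/2.5) = 10^(4.04/2.5) = 10^1.616 = 41.30.

41.3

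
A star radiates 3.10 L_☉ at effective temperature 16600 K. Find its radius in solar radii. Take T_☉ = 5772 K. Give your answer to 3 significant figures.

0.213 solar radii

R/R_☉ = √(L/L_☉) / (T/T_☉)² = √(3.10) / (2.876)²
       = 1.761 / 8.271 = 0.2129.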